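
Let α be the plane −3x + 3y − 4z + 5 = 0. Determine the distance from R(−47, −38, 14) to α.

24/√34

d = |(-3)·(-47) + 3·(-38) + (-4)·14 − (-5)| / √(9 + 9 + 16) = |-24| / √34 = 12√34/17.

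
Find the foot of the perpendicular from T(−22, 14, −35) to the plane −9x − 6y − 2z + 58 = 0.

n = (−9, −6, −2), |n|² = 121, and n·T − (-58) = 242.
t = 242/121 = 2, so the foot is T − t·n = (−22, 14, −35) − 2·(−9, −6, −2) = (−4, 26, −31).

(-4, 26, -31)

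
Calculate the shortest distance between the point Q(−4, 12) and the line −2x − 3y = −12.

16/√13

The normal to the line is n = (−2, −3) with |n| = √13.
|n·Q − (-12)| = |-28 − (-12)| = 16, so the distance is 16/√13 = 16√13/13.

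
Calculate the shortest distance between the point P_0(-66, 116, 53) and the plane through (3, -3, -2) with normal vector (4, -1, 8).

5

The plane has equation n·(r − (3, -3, -2)) = 0, i.e. n·r = -1.
d = |4·(-66) + (-1)·116 + 8·53 − (-1)| / √(16 + 1 + 64) = |45| / 9 = 5.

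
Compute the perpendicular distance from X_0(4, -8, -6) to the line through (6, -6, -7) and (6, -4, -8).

A direction vector is d = (0, 2, -1).
AP = (-2, -2, 1), and AP × d = (0, -2, -4).
|AP × d|² = 20 and |d|² = 5, so the distance is √(20/5) = √4 = 2.

2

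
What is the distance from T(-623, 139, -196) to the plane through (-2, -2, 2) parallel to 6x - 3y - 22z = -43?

Parallel planes share the normal n = (6, -3, -22); since (-2, -2, 2) lies on the plane, its equation is 6x - 3y - 22z = -50.
Then n·(-623, 139, -196) - (-50) = 207.
|n| = √(36 + 9 + 484) = 23, so the distance is |207|/23 = 9.

9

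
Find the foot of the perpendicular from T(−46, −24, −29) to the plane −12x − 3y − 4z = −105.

n = (−12, −3, −4), |n|² = 169, and n·T − (-105) = 845.
t = 845/169 = 5, so the foot is T − t·n = (−46, −24, −29) − 5·(−12, −3, −4) = (14, −9, −9).

(14, -9, -9)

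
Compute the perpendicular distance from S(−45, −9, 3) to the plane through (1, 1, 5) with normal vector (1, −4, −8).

The plane has equation n·(r − (1, 1, 5)) = 0, i.e. n·r = -43.
n = (1, −4, −8); n·P − (-43) = 10; |n| = 9; distance = 10/9.

10/9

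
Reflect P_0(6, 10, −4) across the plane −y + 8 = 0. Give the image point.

(6, 6, -4)

With n = (0, −1, 0), the signed offset is (n·P_0 − (-8))/|n|² = -2/1 = -2.
P_0' = P_0 − 2t·n = (6, 10, −4) − (-4)·(0, −1, 0) = (6, 6, −4).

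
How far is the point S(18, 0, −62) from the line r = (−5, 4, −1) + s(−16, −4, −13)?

15√17

Direction vector d = (−16, −4, −13).
AP = (23, −4, −61), and AP × d = (−192, 1275, −156).
|AP × d|² = 1686825 and |d|² = 441, so the distance is √(1686825/441) = √3825 = 15√17.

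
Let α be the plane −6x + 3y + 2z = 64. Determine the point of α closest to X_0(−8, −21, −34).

(-26, -12, -28)

The perpendicular from X_0 has direction n = (−6, 3, 2): r = (−8, −21, −34) + t(−6, 3, 2).
Substitute into the plane: n·(X_0 + tn) = 64 gives -83 + 49t = 64, so t = 3.
Foot = (−8, −21, −34) + 3·(−6, 3, 2) = (−26, −12, −28).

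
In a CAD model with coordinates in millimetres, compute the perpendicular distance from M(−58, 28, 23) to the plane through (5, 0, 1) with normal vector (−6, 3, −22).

The plane has equation n·(r − (5, 0, 1)) = 0, i.e. n·r = -52.
n = (−6, 3, −22); n·P − (-52) = -22; |n| = 23; distance = 22/23.

22/23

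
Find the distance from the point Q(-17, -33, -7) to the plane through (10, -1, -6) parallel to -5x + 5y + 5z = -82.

2√3

Parallel planes share the normal n = (-5, 5, 5); since (10, -1, -6) lies on the plane, its equation is -5x + 5y + 5z = -85.
Then n·(-17, -33, -7) - (-85) = -30.
|n| = √(25 + 25 + 25) = 5√3, so the distance is |-30|/(5√3) = 2√3.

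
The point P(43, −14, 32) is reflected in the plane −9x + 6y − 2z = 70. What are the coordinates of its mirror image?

(-47, 46, 12)

With n = (−9, 6, −2), the signed offset is (n·P − 70)/|n|² = -605/121 = -5.
P' = P − 2t·n = (43, −14, 32) − (-10)·(−9, 6, −2) = (−47, 46, 12).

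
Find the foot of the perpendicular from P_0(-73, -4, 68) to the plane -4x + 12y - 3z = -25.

(-929/13, -112/13, 899/13)

The perpendicular from P_0 has direction n = (-4, 12, -3): r = (-73, -4, 68) + λ(-4, 12, -3).
Substitute into the plane: n·(P_0 + λn) = -25 gives 40 + 169λ = -25, so λ = -5/13.
Foot = (-73, -4, 68) + (-5/13)·(-4, 12, -3) = (-929/13, -112/13, 899/13).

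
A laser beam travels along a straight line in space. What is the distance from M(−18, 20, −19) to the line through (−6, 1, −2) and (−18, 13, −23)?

A direction vector is d = (−12, 12, −21).
AP = (−12, 19, −17); AP·d = 729, |AP|² = 794, |d|² = 729.
distance² = |AP|² − (AP·d)²/|d|² = 794 − 531441/729 = 65, so the distance is √65.

√65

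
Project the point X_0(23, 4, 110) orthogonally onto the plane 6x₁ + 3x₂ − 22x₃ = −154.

The perpendicular from X_0 has direction n = (6, 3, −22): r = (23, 4, 110) + t(6, 3, −22).
Substitute into the plane: n·(X_0 + tn) = -154 gives -2270 + 529t = -154, so t = 4.
Foot = (23, 4, 110) + 4·(6, 3, −22) = (47, 16, 22).

(47, 16, 22)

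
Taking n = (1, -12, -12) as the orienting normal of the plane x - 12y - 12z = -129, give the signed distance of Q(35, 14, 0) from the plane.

n·Q − (-129) = -4.
|n| = 17, so the signed distance is -4/17.

-4/17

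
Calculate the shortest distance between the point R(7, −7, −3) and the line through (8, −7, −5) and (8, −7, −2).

A direction vector is d = (0, 0, 3).
AP = (−1, 0, 2), and AP × d = (0, 3, 0).
|AP × d|² = 9 and |d|² = 9, so the distance is √(9/9) = √1 = 1.

1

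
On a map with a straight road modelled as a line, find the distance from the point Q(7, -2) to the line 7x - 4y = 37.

20/√65

The normal to the line is n = (7, -4) with |n| = √65.
|n·Q − 37| = |57 − 37| = 20, so the distance is 20/√65 = 4√65/13.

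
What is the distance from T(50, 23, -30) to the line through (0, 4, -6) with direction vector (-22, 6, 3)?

Direction vector d = (-22, 6, 3).
AP = (50, 19, -24); AP·d = -1058, |AP|² = 3437, |d|² = 529.
distance² = |AP|² − (AP·d)²/|d|² = 3437 − 1119364/529 = 1321, so the distance is √1321.

√1321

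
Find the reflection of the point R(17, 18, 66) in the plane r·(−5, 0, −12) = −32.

n = (−5, 0, −12), |n|² = 169, n·R − (-32) = -845, so t = -845/169 = -5.
Foot F = R − (-5)·n = (−8, 18, 6); the reflection is 2F − R = (−33, 18, −54).

(-33, 18, -54)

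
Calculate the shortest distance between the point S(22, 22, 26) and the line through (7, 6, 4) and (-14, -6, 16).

2√221

A direction vector is d = (-21, -12, 12).
AP = (15, 16, 22), and AP × d = (456, -642, 156).
|AP × d|² = 644436 and |d|² = 729, so the distance is √(644436/729) = √884 = 2√221.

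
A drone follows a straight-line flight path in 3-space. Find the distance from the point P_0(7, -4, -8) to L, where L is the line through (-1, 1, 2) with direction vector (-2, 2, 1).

Direction vector d = (-2, 2, 1).
AP = (8, -5, -10), and AP × d = (15, 12, 6).
|AP × d|² = 405 and |d|² = 9, so the distance is √(405/9) = √45 = 3√5.

3√5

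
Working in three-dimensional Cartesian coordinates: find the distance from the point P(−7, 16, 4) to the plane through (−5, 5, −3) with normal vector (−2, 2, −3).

The plane has equation n·(r − (−5, 5, −3)) = 0, i.e. n·r = 29.
Then n·(−7, 16, 4) − 29 = 5.
|n| = √(4 + 4 + 9) = √17, so the distance is |5|/√17 = 5/√17.

5/√17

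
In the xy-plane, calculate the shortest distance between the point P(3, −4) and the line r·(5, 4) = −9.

8√41/41

The normal to the line is n = (5, 4) with |n| = √41.
|n·P − (-9)| = |-1 − (-9)| = 8, so the distance is 8/√41 = 8√41/41.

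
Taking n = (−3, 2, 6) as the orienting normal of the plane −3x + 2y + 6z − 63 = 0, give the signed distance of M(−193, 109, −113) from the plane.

n·M − 63 = 56.
|n| = 7, so the signed distance is 56/7 = 8.

8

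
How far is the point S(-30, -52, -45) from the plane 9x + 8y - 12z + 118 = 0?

28/17

Normal vector n = (9, 8, -12), and n·(-30, -52, -45) - (-118) = -28.
|n| = √(81 + 64 + 144) = 17, so the distance is |-28|/17 = 28/17.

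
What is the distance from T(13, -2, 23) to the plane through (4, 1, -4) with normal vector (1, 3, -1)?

27/√11

The plane has equation n·(r − (4, 1, -4)) = 0, i.e. n·r = 11.
Then n·(13, -2, 23) - 11 = -27.
|n| = √(1 + 9 + 1) = √11, so the distance is |-27|/√11 = 27√11/11.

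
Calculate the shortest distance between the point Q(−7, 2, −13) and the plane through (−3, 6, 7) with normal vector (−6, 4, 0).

The plane has equation n·(r − (−3, 6, 7)) = 0, i.e. n·r = 42.
d = |(-6)·(-7) + 4·2 − 42| / √(36 + 16 + 0) = |8| / (2√13) = 4√13/13.

4/√13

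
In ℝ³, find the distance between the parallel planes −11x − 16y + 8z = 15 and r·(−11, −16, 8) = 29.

With common normal n = (−11, −16, 8) (|n| = 21), the distance is |15 − 29|/|n| = 14/21 = 2/3.

2/3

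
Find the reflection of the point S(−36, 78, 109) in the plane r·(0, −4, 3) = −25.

(-36, 454/5, 497/5)

n = (0, −4, 3), |n|² = 25, n·S − (-25) = 40, so t = 40/25 = 8/5.
Foot F = S − (8/5)·n = (−36, 422/5, 521/5); the reflection is 2F − S = (−36, 454/5, 497/5).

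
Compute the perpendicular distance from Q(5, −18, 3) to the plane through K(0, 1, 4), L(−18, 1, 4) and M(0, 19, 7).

KL = (−18, 0, 0) and KM = (0, 18, 3), so a normal is n = KL × KM = (0, 54, −324).
n = (0, 54, −324); n·P − (-1242) = -702; |n| = 54√37; distance = 702/(54√37) = 13/√37.

13/√37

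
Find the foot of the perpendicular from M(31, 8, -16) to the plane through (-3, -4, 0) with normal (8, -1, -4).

(-1, 12, 0)

The perpendicular from M has direction n = (8, -1, -4): r = (31, 8, -16) + λ(8, -1, -4).
Substitute into the plane: n·(M + λn) = -20 gives 304 + 81λ = -20, so λ = -4.
Foot = (31, 8, -16) + (-4)·(8, -1, -4) = (-1, 12, 0).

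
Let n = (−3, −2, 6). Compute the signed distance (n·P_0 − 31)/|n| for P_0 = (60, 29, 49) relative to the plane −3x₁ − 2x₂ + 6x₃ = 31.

25/7

n·P_0 − 31 = 25.
|n| = 7, so the signed distance is 25/7.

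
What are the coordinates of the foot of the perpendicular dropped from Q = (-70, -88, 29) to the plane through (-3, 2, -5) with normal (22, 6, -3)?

(18, -64, 17)

n = (22, 6, -3), |n|² = 529, and n·Q − (-39) = -2116.
t = -2116/529 = -4, so the foot is Q − t·n = (-70, -88, 29) − (-4)·(22, 6, -3) = (18, -64, 17).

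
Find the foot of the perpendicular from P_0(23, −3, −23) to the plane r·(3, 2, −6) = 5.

The perpendicular from P_0 has direction n = (3, 2, −6): r = (23, −3, −23) + t(3, 2, −6).
Substitute into the plane: n·(P_0 + tn) = 5 gives 201 + 49t = 5, so t = -4.
Foot = (23, −3, −23) + (-4)·(3, 2, −6) = (11, −11, 1).

(11, -11, 1)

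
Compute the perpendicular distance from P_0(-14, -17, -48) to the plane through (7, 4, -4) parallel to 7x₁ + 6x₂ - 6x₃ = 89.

9/11

Parallel planes share the normal n = (7, 6, -6); since (7, 4, -4) lies on the plane, its equation is 7x₁ + 6x₂ - 6x₃ = 97.
Then n·(-14, -17, -48) - 97 = -9.
|n| = √(49 + 36 + 36) = 11, so the distance is |-9|/11 = 9/11.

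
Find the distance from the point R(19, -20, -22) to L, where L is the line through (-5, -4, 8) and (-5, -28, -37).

24

A direction vector is d = (0, -24, -45).
AP = (24, -16, -30), and AP × d = (0, 1080, -576).
|AP × d|² = 1498176 and |d|² = 2601, so the distance is √(1498176/2601) = √576 = 24.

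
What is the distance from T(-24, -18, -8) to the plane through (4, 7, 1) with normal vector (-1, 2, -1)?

13/√6

The plane has equation n·(r − (4, 7, 1)) = 0, i.e. n·r = 9.
Then n·(-24, -18, -8) - 9 = -13.
|n| = √(1 + 4 + 1) = √6, so the distance is |-13|/√6 = 13/√6.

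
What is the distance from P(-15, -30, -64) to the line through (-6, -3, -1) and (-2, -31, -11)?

A direction vector is d = (4, -28, -10).
AP = (-9, -27, -63), and AP × d = (-1494, -342, 360).
|AP × d|² = 2478600 and |d|² = 900, so the distance is √(2478600/900) = √2754 = 9√34.

9√34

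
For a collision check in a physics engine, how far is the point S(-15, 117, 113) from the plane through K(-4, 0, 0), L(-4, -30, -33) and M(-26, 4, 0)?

KL = (0, -30, -33) and KM = (-22, 4, 0), so a normal is n = KL × KM = (132, 726, -660).
Then n·(-15, 117, 113) - (-528) = 8910.
|n| = √(17424 + 527076 + 435600) = 990, so the distance is |8910|/990 = 9.

9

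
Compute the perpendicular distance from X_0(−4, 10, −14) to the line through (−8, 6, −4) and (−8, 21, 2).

2√33

A direction vector is d = (0, 15, 6).
AP = (4, 4, −10), and AP × d = (174, −24, 60).
|AP × d|² = 34452 and |d|² = 261, so the distance is √(34452/261) = √132 = 2√33.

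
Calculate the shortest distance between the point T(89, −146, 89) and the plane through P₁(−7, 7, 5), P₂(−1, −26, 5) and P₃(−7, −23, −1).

P₁P₂ = (6, −33, 0) and P₁P₃ = (0, −30, −6), so a normal is n = P₁P₂ × P₁P₃ = (198, 36, −180).
Then n·(89, −146, 89) − (−2034) = −1620.
|n| = √(39204 + 1296 + 32400) = 270, so the distance is |-1620|/270 = 6.

6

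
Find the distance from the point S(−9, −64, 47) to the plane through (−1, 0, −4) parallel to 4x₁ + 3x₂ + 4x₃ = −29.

20√41/41

Parallel planes share the normal n = (4, 3, 4); since (−1, 0, −4) lies on the plane, its equation is 4x₁ + 3x₂ + 4x₃ = -20.
d = |4·(-9) + 3·(-64) + 4·47 − (-20)| / √(16 + 9 + 16) = |-20| / √41 = 20√41/41.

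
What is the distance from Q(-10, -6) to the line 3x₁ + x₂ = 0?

d = |3·(-10) + 1·(-6) − 0| / √(9 + 1) = |-36|/√10 = 18√10/5.

18√10/5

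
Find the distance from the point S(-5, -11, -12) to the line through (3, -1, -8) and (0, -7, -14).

6

A direction vector is d = (-3, -6, -6).
AP = (-8, -10, -4), and AP × d = (36, -36, 18).
|AP × d|² = 2916 and |d|² = 81, so the distance is √(2916/81) = √36 = 6.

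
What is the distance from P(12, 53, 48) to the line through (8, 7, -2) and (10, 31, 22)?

2√2

A direction vector is d = (2, 24, 24).
AP = (4, 46, 50); AP·d = 2312, |AP|² = 4632, |d|² = 1156.
distance² = |AP|² − (AP·d)²/|d|² = 4632 − 5345344/1156 = 8, so the distance is 2√2.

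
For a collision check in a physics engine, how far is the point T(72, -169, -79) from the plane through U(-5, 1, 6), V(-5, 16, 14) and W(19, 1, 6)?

5

UV = (0, 15, 8) and UW = (24, 0, 0), so a normal is n = UV × UW = (0, 192, -360).
d = |192·(-169) + (-360)·(-79) − (-1968)| / √(0 + 36864 + 129600) = |-2040| / 408 = 5.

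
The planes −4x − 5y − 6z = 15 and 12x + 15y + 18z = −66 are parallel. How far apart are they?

√77/11

Divide the second equation by -3 to match normals: −4x − 5y − 6z = 22.
Both planes have normal n = (−4, −5, −6), |n| = √77. Any point on the first plane is at distance |22 − 15|/|n| = 7/√77 = √77/11 from the second.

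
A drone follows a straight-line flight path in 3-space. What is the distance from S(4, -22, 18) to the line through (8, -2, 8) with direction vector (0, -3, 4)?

2√29

Direction vector d = (0, -3, 4).
AP = (-4, -20, 10), and AP × d = (-50, 16, 12).
|AP × d|² = 2900 and |d|² = 25, so the distance is √(2900/25) = √116 = 2√29.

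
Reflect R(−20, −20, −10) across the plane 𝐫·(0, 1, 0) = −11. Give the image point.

(-20, -2, -10)

With n = (0, 1, 0), the signed offset is (n·R − (-11))/|n|² = -9/1 = -9.
R' = R − 2t·n = (−20, −20, −10) − (-18)·(0, 1, 0) = (−20, −2, −10).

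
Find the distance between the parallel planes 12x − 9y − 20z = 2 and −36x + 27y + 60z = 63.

23/25

Divide the second equation by -3 to match normals: 12x − 9y − 20z = -21.
Both planes have normal n = (12, −9, −20), |n| = 25. Any point on the first plane is at distance |(-21) − 2|/|n| = 23/25 from the second.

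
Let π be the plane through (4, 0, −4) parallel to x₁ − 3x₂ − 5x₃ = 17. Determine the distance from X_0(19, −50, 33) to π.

20/√35

Parallel planes share the normal n = (1, −3, −5); since (4, 0, −4) lies on the plane, its equation is x₁ − 3x₂ − 5x₃ = 24.
n = (1, −3, −5); n·P − 24 = -20; |n| = √35; distance = 20/√35 = 4√35/7.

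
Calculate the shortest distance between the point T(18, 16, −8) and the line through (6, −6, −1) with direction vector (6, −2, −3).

Direction vector d = (6, −2, −3).
AP = (12, 22, −7), and AP × d = (−80, −6, −156).
|AP × d|² = 30772 and |d|² = 49, so the distance is √(30772/49) = √628 = 2√157.

2√157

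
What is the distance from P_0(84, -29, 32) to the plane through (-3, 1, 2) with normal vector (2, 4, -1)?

24/√21

The plane has equation n·(r − (-3, 1, 2)) = 0, i.e. n·r = -4.
Then n·(84, -29, 32) - (-4) = 24.
|n| = √(4 + 16 + 1) = √21, so the distance is |24|/√21 = 24/√21.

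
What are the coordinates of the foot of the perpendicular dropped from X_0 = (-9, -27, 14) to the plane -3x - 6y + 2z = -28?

(6, 3, 4)

n = (-3, -6, 2), |n|² = 49, and n·X_0 − (-28) = 245.
t = 245/49 = 5, so the foot is X_0 − t·n = (-9, -27, 14) − 5·(-3, -6, 2) = (6, 3, 4).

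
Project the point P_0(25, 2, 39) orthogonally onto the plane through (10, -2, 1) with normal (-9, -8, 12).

The perpendicular from P_0 has direction n = (-9, -8, 12): r = (25, 2, 39) + t(-9, -8, 12).
Substitute into the plane: n·(P_0 + tn) = -62 gives 227 + 289t = -62, so t = -1.
Foot = (25, 2, 39) + (-1)·(-9, -8, 12) = (34, 10, 27).

(34, 10, 27)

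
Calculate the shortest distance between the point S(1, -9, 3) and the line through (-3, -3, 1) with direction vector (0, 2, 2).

4√3

Direction vector d = (0, 2, 2).
AP = (4, -6, 2), and AP × d = (-16, -8, 8).
|AP × d|² = 384 and |d|² = 8, so the distance is √(384/8) = √48 = 4√3.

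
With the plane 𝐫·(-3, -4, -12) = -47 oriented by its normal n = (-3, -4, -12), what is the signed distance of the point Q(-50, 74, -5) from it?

n·Q − (-47) = -39.
|n| = 13, so the signed distance is -39/13 = -3.

-3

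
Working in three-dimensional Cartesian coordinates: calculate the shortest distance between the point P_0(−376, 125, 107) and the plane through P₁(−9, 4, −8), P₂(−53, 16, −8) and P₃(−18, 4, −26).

5

P₁P₂ = (−44, 12, 0) and P₁P₃ = (−9, 0, −18), so a normal is n = P₁P₂ × P₁P₃ = (−216, −792, 108).
d = |(-216)·(-376) + (-792)·125 + 108·107 − (-2088)| / √(46656 + 627264 + 11664) = |-4140| / 828 = 5.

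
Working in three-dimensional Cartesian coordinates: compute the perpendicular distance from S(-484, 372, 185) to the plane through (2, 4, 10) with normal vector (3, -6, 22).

8

The plane has equation n·(r − (2, 4, 10)) = 0, i.e. n·r = 202.
d = |3·(-484) + (-6)·372 + 22·185 − 202| / √(9 + 36 + 484) = |184| / 23 = 8.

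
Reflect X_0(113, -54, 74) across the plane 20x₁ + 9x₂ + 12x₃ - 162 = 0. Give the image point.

n = (20, 9, 12), |n|² = 625, n·X_0 − 162 = 2500, so t = 2500/625 = 4.
Foot F = X_0 − 4·n = (33, -90, 26); the reflection is 2F − X_0 = (-47, -126, -22).

(-47, -126, -22)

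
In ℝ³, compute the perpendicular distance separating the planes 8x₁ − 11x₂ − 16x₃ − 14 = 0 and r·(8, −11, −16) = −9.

Both planes have normal n = (8, −11, −16), |n| = 21. Any point on the first plane is at distance |(-9) − 14|/|n| = 23/21 from the second.

23/21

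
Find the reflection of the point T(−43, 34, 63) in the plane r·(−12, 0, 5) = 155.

(53, 34, 23)

n = (−12, 0, 5), |n|² = 169, n·T − 155 = 676, so t = 676/169 = 4.
Foot F = T − 4·n = (5, 34, 43); the reflection is 2F − T = (53, 34, 23).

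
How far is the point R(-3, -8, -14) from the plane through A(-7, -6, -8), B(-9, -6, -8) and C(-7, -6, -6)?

2

AB = (-2, 0, 0) and AC = (0, 0, 2), so a normal is n = AB × AC = (0, 4, 0).
Then n·(-3, -8, -14) - (-24) = -8.
|n| = √(0 + 16 + 0) = 4, so the distance is |-8|/4 = 2.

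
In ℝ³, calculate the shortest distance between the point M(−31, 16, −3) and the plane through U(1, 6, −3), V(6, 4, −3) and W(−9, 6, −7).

UV = (5, −2, 0) and UW = (−10, 0, −4), so a normal is n = UV × UW = (8, 20, −20).
Then n·(−31, 16, −3) − 188 = −56.
|n| = √(64 + 400 + 400) = 12√6, so the distance is |-56|/(12√6) = 14/(3√6).

14/(3√6)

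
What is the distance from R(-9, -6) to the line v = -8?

2

The normal to the line is n = (0, 1) with |n| = 1.
|n·R − (-8)| = |-6 − (-8)| = 2, so the distance is 2/1 = 2.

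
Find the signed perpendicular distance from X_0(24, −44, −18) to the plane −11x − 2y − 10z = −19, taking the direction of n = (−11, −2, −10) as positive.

n·X_0 − (-19) = 23.
|n| = 15, so the signed distance is 23/15.

23/15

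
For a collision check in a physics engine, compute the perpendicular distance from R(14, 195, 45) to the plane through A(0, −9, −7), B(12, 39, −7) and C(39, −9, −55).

AB = (12, 48, 0) and AC = (39, 0, −48), so a normal is n = AB × AC = (−2304, 576, −1872).
Then n·(14, 195, 45) − 7920 = −12096.
|n| = √(5308416 + 331776 + 3504384) = 3024, so the distance is |-12096|/3024 = 4.

4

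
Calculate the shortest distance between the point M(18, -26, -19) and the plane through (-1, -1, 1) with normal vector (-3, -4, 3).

17/√34

The plane has equation n·(r − (-1, -1, 1)) = 0, i.e. n·r = 10.
Then n·(18, -26, -19) - 10 = -17.
|n| = √(9 + 16 + 9) = √34, so the distance is |-17|/√34 = 17/√34.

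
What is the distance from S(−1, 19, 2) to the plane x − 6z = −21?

Normal vector n = (1, 0, −6), and n·(−1, 19, 2) − (−21) = 8.
|n| = √(1 + 0 + 36) = √37, so the distance is |8|/√37 = 8√37/37.

8√37/37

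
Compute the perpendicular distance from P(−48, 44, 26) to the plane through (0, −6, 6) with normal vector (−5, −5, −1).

The plane has equation n·(r − (0, −6, 6)) = 0, i.e. n·r = 24.
n = (−5, −5, −1); n·P − 24 = -30; |n| = √51; distance = 30/√51 = 10√51/17.

30/√51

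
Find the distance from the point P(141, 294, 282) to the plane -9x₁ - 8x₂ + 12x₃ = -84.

9

d = |(-9)·141 + (-8)·294 + 12·282 − (-84)| / √(81 + 64 + 144) = |-153| / 17 = 9.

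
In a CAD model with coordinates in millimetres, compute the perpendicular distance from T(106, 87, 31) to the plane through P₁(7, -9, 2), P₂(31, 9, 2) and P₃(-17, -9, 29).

29/17

P₁P₂ = (24, 18, 0) and P₁P₃ = (-24, 0, 27), so a normal is n = P₁P₂ × P₁P₃ = (486, -648, 432).
Then n·(106, 87, 31) - 10098 = -1566.
|n| = √(236196 + 419904 + 186624) = 918, so the distance is |-1566|/918 = 29/17.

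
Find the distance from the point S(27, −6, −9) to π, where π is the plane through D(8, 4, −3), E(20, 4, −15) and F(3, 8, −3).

2/√57

DE = (12, 0, −12) and DF = (−5, 4, 0), so a normal is n = DE × DF = (48, 60, 48).
Then n·(27, −6, −9) − 480 = 24.
|n| = √(2304 + 3600 + 2304) = 12√57, so the distance is |24|/(12√57) = 2/√57.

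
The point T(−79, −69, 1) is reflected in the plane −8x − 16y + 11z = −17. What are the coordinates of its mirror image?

(-15, 59, -87)

n = (−8, −16, 11), |n|² = 441, n·T − (-17) = 1764, so t = 1764/441 = 4.
Foot F = T − 4·n = (−47, −5, −43); the reflection is 2F − T = (−15, 59, −87).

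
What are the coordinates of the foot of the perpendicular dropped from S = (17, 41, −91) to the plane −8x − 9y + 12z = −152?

(-23, -4, -31)

n = (−8, −9, 12), |n|² = 289, and n·S − (-152) = -1445.
t = -1445/289 = -5, so the foot is S − t·n = (17, 41, −91) − (-5)·(−8, −9, 12) = (−23, −4, −31).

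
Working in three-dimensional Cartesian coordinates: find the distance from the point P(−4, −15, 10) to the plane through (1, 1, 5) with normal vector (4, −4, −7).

1

The plane has equation n·(r − (1, 1, 5)) = 0, i.e. n·r = -35.
d = |4·(-4) + (-4)·(-15) + (-7)·10 − (-35)| / √(16 + 16 + 49) = |9| / 9 = 1.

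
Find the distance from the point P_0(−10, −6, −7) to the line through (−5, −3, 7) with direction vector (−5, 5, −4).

Direction vector d = (−5, 5, −4).
AP = (−5, −3, −14), and AP × d = (82, 50, −40).
|AP × d|² = 10824 and |d|² = 66, so the distance is √(10824/66) = √164 = 2√41.

2√41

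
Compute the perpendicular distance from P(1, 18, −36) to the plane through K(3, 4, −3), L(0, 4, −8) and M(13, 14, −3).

19√59/59

KL = (−3, 0, −5) and KM = (10, 10, 0), so a normal is n = KL × KM = (50, −50, −30).
Then n·(1, 18, −36) − 40 = 190.
|n| = √(2500 + 2500 + 900) = 10√59, so the distance is |190|/(10√59) = 19/√59.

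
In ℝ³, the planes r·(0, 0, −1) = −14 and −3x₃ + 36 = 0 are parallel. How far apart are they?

2

Divide the second equation by 3 to match normals: −x₃ = -12.
With common normal n = (0, 0, −1) (|n| = 1), the distance is |(-14) − (-12)|/|n| = 2/1 = 2.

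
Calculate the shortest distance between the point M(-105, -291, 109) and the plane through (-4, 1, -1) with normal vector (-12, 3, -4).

8

The plane has equation n·(r − (-4, 1, -1)) = 0, i.e. n·r = 55.
Then n·(-105, -291, 109) - 55 = -104.
|n| = √(144 + 9 + 16) = 13, so the distance is |-104|/13 = 8.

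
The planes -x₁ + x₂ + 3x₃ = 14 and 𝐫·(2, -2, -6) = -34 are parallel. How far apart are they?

Divide the second equation by -2 to match normals: -x₁ + x₂ + 3x₃ = 17.
With common normal n = (-1, 1, 3) (|n| = √11), the distance is |14 − 17|/|n| = 3/√11.

3√11/11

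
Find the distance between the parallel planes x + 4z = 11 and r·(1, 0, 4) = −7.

With common normal n = (1, 0, 4) (|n| = √17), the distance is |11 − (-7)|/|n| = 18/√17 = 18√17/17.

18√17/17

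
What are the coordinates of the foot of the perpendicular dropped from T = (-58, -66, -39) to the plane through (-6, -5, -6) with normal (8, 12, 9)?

(-18, -6, 6)

The perpendicular from T has direction n = (8, 12, 9): r = (-58, -66, -39) + λ(8, 12, 9).
Substitute into the plane: n·(T + λn) = -162 gives -1607 + 289λ = -162, so λ = 5.
Foot = (-58, -66, -39) + 5·(8, 12, 9) = (-18, -6, 6).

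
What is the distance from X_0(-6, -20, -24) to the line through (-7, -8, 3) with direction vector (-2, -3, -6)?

Direction vector d = (-2, -3, -6).
AP = (1, -12, -27), and AP × d = (-9, 60, -27).
|AP × d|² = 4410 and |d|² = 49, so the distance is √(4410/49) = √90 = 3√10.

3√10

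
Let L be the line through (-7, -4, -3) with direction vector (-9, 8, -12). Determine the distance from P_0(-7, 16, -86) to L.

Direction vector d = (-9, 8, -12).
AP = (0, 20, -83), and AP × d = (424, 747, 180).
|AP × d|² = 770185 and |d|² = 289, so the distance is √(770185/289) = √2665.

√2665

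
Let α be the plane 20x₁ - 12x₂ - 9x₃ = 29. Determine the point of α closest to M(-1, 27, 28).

(19, 15, 19)

n = (20, -12, -9), |n|² = 625, and n·M − 29 = -625.
t = -625/625 = -1, so the foot is M − t·n = (-1, 27, 28) − (-1)·(20, -12, -9) = (19, 15, 19).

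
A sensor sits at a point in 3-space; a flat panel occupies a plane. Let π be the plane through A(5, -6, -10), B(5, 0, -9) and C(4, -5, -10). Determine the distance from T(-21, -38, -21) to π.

8/√38

AB = (0, 6, 1) and AC = (-1, 1, 0), so a normal is n = AB × AC = (-1, -1, 6).
d = |(-1)·(-21) + (-1)·(-38) + 6·(-21) − (-59)| / √(1 + 1 + 36) = |-8| / √38 = 8/√38.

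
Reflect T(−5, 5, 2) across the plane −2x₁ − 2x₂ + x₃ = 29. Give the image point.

(-17, -7, 8)

n = (−2, −2, 1), |n|² = 9, n·T − 29 = -27, so t = -27/9 = -3.
Foot F = T − (-3)·n = (−11, −1, 5); the reflection is 2F − T = (−17, −7, 8).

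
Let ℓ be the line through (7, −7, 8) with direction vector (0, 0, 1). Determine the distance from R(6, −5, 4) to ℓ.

Direction vector d = (0, 0, 1).
AP = (−1, 2, −4), and AP × d = (2, 1, 0).
|AP × d|² = 5 and |d|² = 1, so the distance is √5.

√5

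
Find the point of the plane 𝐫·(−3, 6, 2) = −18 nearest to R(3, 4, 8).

n = (−3, 6, 2), |n|² = 49, and n·R − (-18) = 49.
t = 49/49 = 1, so the foot is R − t·n = (3, 4, 8) − 1·(−3, 6, 2) = (6, −2, 6).

(6, -2, 6)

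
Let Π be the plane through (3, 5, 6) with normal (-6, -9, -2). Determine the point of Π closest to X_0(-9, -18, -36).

(9, 9, -30)

n = (-6, -9, -2), |n|² = 121, and n·X_0 − (-75) = 363.
t = 363/121 = 3, so the foot is X_0 − t·n = (-9, -18, -36) − 3·(-6, -9, -2) = (9, 9, -30).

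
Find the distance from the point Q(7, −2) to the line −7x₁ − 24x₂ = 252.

The normal to the line is n = (−7, −24) with |n| = 25.
|n·Q − 252| = |-1 − 252| = 253, so the distance is 253/25.

253/25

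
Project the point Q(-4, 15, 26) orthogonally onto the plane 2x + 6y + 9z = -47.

n = (2, 6, 9), |n|² = 121, and n·Q − (-47) = 363.
t = 363/121 = 3, so the foot is Q − t·n = (-4, 15, 26) − 3·(2, 6, 9) = (-10, -3, -1).

(-10, -3, -1)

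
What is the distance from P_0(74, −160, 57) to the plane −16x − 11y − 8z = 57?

d = |(-16)·74 + (-11)·(-160) + (-8)·57 − 57| / √(256 + 121 + 64) = |63| / 21 = 3.

3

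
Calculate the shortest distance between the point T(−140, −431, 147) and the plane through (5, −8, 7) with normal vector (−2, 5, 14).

9

The plane has equation n·(r − (5, −8, 7)) = 0, i.e. n·r = 48.
Then n·(−140, −431, 147) − 48 = 135.
|n| = √(4 + 25 + 196) = 15, so the distance is |135|/15 = 9.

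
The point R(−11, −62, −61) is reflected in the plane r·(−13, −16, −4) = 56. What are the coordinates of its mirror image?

n = (−13, −16, −4), |n|² = 441, n·R − 56 = 1323, so t = 1323/441 = 3.
Foot F = R − 3·n = (28, −14, −49); the reflection is 2F − R = (67, 34, −37).

(67, 34, -37)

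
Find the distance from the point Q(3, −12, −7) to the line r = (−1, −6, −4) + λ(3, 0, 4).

Direction vector d = (3, 0, 4).
AP = (4, −6, −3); AP·d = 0, |AP|² = 61, |d|² = 25.
distance² = |AP|² − (AP·d)²/|d|² = 61 − 0/25 = 61, so the distance is √61.

√61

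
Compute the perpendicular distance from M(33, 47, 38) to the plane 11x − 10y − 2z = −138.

d = |11·33 + (-10)·47 + (-2)·38 − (-138)| / √(121 + 100 + 4) = |-45| / 15 = 3.

3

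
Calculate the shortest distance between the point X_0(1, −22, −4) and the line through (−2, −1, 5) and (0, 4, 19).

3√34

A direction vector is d = (2, 5, 14).
AP = (3, −21, −9); AP·d = -225, |AP|² = 531, |d|² = 225.
distance² = |AP|² − (AP·d)²/|d|² = 531 − 50625/225 = 306, so the distance is 3√34.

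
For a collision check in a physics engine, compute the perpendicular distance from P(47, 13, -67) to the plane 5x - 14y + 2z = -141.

4

Normal vector n = (5, -14, 2), and n·(47, 13, -67) - (-141) = 60.
|n| = √(25 + 196 + 4) = 15, so the distance is |60|/15 = 4.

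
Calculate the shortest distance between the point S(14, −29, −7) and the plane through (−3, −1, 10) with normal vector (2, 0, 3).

17/√13

The plane has equation n·(r − (−3, −1, 10)) = 0, i.e. n·r = 24.
n = (2, 0, 3); n·P − 24 = -17; |n| = √13; distance = 17/√13.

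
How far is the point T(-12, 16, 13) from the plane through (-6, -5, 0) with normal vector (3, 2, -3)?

15/√22

The plane has equation n·(r − (-6, -5, 0)) = 0, i.e. n·r = -28.
Then n·(-12, 16, 13) - (-28) = -15.
|n| = √(9 + 4 + 9) = √22, so the distance is |-15|/√22 = 15/√22.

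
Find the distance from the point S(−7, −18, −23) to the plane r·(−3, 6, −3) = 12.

d = |(-3)·(-7) + 6·(-18) + (-3)·(-23) − 12| / √(9 + 36 + 9) = |-30| / (3√6) = 10/√6.

5√6/3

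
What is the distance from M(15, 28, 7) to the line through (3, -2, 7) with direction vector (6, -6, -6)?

Direction vector d = (6, -6, -6).
AP = (12, 30, 0), and AP × d = (-180, 72, -252).
|AP × d|² = 101088 and |d|² = 108, so the distance is √(101088/108) = √936 = 6√26.

6√26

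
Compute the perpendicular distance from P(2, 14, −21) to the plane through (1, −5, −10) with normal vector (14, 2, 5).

The plane has equation n·(r − (1, −5, −10)) = 0, i.e. n·r = -46.
n = (14, 2, 5); n·P − (-46) = -3; |n| = 15; distance = 3/15 = 1/5.

1/5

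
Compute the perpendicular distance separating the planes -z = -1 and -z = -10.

9

Both planes have normal n = (0, 0, -1), |n| = 1. Any point on the first plane is at distance |(-10) − (-1)|/|n| = 9/1 = 9 from the second.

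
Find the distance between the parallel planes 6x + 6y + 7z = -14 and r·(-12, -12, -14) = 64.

Divide the second equation by -2 to match normals: 6x + 6y + 7z = -32.
Both planes have normal n = (6, 6, 7), |n| = 11. Any point on the first plane is at distance |(-32) − (-14)|/|n| = 18/11 from the second.

18/11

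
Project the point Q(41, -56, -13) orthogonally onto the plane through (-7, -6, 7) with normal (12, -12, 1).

The perpendicular from Q has direction n = (12, -12, 1): r = (41, -56, -13) + μ(12, -12, 1).
Substitute into the plane: n·(Q + μn) = -5 gives 1151 + 289μ = -5, so μ = -4.
Foot = (41, -56, -13) + (-4)·(12, -12, 1) = (-7, -8, -17).

(-7, -8, -17)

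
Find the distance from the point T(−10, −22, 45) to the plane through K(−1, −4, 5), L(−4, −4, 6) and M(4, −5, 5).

KL = (−3, 0, 1) and KM = (5, −1, 0), so a normal is n = KL × KM = (1, 5, 3).
n = (1, 5, 3); n·P − (-6) = 21; |n| = √35; distance = 21/√35 = 3√35/5.

21/√35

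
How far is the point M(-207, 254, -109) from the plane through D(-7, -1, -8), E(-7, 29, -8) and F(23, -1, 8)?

DE = (0, 30, 0) and DF = (30, 0, 16), so a normal is n = DE × DF = (480, 0, -900).
Then n·(-207, 254, -109) - 3840 = -5100.
|n| = √(230400 + 0 + 810000) = 1020, so the distance is |-5100|/1020 = 5.

5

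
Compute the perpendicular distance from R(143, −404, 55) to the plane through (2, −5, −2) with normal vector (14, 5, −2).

9

The plane has equation n·(r − (2, −5, −2)) = 0, i.e. n·r = 7.
d = |14·143 + 5·(-404) + (-2)·55 − 7| / √(196 + 25 + 4) = |-135| / 15 = 9.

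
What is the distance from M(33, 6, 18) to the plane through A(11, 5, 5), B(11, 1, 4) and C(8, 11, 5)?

AB = (0, -4, -1) and AC = (-3, 6, 0), so a normal is n = AB × AC = (6, 3, -12).
d = |6·33 + 3·6 + (-12)·18 − 21| / √(36 + 9 + 144) = |-21| / (3√21) = 7/√21.

7/√21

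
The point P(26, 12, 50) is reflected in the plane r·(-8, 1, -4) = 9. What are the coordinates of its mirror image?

With n = (-8, 1, -4), the signed offset is (n·P − 9)/|n|² = -405/81 = -5.
P' = P − 2t·n = (26, 12, 50) − (-10)·(-8, 1, -4) = (-54, 22, 10).

(-54, 22, 10)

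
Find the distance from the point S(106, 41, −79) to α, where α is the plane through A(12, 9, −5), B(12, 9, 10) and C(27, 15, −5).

AB = (0, 0, 15) and AC = (15, 6, 0), so a normal is n = AB × AC = (−90, 225, 0).
Then n·(106, 41, −79) − 945 = −1260.
|n| = √(8100 + 50625 + 0) = 45√29, so the distance is |-1260|/(45√29) = 28√29/29.

28/√29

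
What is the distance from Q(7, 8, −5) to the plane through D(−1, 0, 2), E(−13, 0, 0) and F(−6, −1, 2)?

DE = (−12, 0, −2) and DF = (−5, −1, 0), so a normal is n = DE × DF = (−2, 10, 12).
n = (−2, 10, 12); n·P − 26 = -20; |n| = 2√62; distance = 20/(2√62) = 10/√62.

5√62/31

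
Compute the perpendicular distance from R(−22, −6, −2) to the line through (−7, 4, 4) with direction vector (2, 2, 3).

Direction vector d = (2, 2, 3).
AP = (−15, −10, −6); AP·d = -68, |AP|² = 361, |d|² = 17.
distance² = |AP|² − (AP·d)²/|d|² = 361 − 4624/17 = 89, so the distance is √89.

√89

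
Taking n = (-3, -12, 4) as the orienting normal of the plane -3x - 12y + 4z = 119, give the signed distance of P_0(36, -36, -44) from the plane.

29/13

n·P_0 − 119 = 29.
|n| = 13, so the signed distance is 29/13.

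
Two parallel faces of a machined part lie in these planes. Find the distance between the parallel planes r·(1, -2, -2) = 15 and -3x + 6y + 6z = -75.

Divide the second equation by -3 to match normals: x - 2y - 2z = 25.
With common normal n = (1, -2, -2) (|n| = 3), the distance is |15 − 25|/|n| = 10/3.

10/3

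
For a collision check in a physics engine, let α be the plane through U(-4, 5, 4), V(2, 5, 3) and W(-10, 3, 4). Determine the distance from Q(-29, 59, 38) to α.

UV = (6, 0, -1) and UW = (-6, -2, 0), so a normal is n = UV × UW = (-2, 6, -12).
Then n·(-29, 59, 38) - (-10) = -34.
|n| = √(4 + 36 + 144) = 2√46, so the distance is |-34|/(2√46) = 17/√46.

17√46/46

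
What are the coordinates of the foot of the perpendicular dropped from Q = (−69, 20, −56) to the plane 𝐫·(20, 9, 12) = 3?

(-9, 47, -20)

n = (20, 9, 12), |n|² = 625, and n·Q − 3 = -1875.
t = -1875/625 = -3, so the foot is Q − t·n = (−69, 20, −56) − (-3)·(20, 9, 12) = (−9, 47, −20).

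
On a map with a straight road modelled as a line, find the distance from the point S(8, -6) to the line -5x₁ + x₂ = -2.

22√26/13

d = |(-5)·8 + 1·(-6) − (-2)| / √(25 + 1) = |-44|/√26 = 22√26/13.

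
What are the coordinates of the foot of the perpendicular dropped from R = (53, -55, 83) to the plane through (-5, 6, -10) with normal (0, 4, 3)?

(53, -303/5, 394/5)

The perpendicular from R has direction n = (0, 4, 3): r = (53, -55, 83) + t(0, 4, 3).
Substitute into the plane: n·(R + tn) = -6 gives 29 + 25t = -6, so t = -7/5.
Foot = (53, -55, 83) + (-7/5)·(0, 4, 3) = (53, -303/5, 394/5).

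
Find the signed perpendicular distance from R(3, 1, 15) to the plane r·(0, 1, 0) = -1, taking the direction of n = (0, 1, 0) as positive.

2

n·R − (-1) = 2.
|n| = 1, so the signed distance is 2/1 = 2.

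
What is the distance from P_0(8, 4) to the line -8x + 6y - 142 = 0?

The normal to the line is n = (-8, 6) with |n| = 10.
|n·P_0 − 142| = |-40 − 142| = 182, so the distance is 182/10 = 91/5.

91/5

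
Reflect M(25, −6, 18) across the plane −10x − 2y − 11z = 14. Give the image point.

(-15, -14, -26)

With n = (−10, −2, −11), the signed offset is (n·M − 14)/|n|² = -450/225 = -2.
M' = M − 2t·n = (25, −6, 18) − (-4)·(−10, −2, −11) = (−15, −14, −26).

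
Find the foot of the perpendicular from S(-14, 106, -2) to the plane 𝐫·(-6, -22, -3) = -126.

(-38, 18, -14)

The perpendicular from S has direction n = (-6, -22, -3): r = (-14, 106, -2) + t(-6, -22, -3).
Substitute into the plane: n·(S + tn) = -126 gives -2242 + 529t = -126, so t = 4.
Foot = (-14, 106, -2) + 4·(-6, -22, -3) = (-38, 18, -14).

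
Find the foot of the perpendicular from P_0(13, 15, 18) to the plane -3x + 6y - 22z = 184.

n = (-3, 6, -22), |n|² = 529, and n·P_0 − 184 = -529.
t = -529/529 = -1, so the foot is P_0 − t·n = (13, 15, 18) − (-1)·(-3, 6, -22) = (10, 21, -4).

(10, 21, -4)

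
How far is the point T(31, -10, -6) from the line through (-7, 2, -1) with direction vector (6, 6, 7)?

2√373

Direction vector d = (6, 6, 7).
AP = (38, -12, -5), and AP × d = (-54, -296, 300).
|AP × d|² = 180532 and |d|² = 121, so the distance is √(180532/121) = √1492 = 2√373.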